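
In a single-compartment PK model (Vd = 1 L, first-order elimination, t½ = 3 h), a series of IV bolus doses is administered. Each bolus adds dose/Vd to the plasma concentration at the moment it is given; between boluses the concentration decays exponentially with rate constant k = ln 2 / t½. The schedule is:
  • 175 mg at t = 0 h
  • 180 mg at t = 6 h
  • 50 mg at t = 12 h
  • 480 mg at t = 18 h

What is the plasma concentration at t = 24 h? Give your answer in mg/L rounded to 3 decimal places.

126.621 mg/L

k = ln 2 / 3 = 0.23105 per h
Dose 1 (175 mg at t=0 h): 175·exp(−0.23105·24) = 0.684 mg/L
Dose 2 (180 mg at t=6 h): 180·exp(−0.23105·18) = 2.813 mg/L
Dose 3 (50 mg at t=12 h): 50·exp(−0.23105·12) = 3.125 mg/L
Dose 4 (480 mg at t=18 h): 480·exp(−0.23105·6) = 120.000 mg/L
C(24) = 0.684 + 2.813 + 3.125 + 120.000 = 126.621 mg/L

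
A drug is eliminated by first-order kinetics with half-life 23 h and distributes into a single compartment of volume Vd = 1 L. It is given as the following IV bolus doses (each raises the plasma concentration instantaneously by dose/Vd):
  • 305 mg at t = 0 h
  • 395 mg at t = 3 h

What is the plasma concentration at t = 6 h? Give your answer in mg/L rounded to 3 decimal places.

k = ln 2 / 23 = 0.03014 per h
Dose 1 (305 mg at t=0 h): 305·exp(−0.03014·6) = 254.548 mg/L
Dose 2 (395 mg at t=3 h): 395·exp(−0.03014·3) = 360.855 mg/L
C(6) = 254.548 + 360.855 = 615.403 mg/L

615.403 mg/L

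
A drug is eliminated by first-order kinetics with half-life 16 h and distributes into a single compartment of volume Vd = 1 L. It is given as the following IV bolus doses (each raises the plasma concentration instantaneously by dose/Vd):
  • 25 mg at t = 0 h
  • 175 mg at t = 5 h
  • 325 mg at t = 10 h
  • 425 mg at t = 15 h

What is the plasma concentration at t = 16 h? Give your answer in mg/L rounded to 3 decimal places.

778.753 mg/L

k = ln 2 / 16 = 0.04332 per h
Dose 1 (25 mg at t=0 h): 25·exp(−0.04332·16) = 12.500 mg/L
Dose 2 (175 mg at t=5 h): 175·exp(−0.04332·11) = 108.663 mg/L
Dose 3 (325 mg at t=10 h): 325·exp(−0.04332·6) = 250.609 mg/L
Dose 4 (425 mg at t=15 h): 425·exp(−0.04332·1) = 406.981 mg/L
C(16) = 12.500 + 108.663 + 250.609 + 406.981 = 778.753 mg/L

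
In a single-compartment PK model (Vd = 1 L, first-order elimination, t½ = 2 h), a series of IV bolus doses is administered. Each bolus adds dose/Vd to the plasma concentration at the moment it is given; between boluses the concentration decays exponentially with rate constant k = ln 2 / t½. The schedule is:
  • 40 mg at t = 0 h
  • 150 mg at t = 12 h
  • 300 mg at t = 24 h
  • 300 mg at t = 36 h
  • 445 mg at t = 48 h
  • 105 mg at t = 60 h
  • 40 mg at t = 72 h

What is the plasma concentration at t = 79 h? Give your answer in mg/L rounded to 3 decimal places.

3.690 mg/L

k = ln 2 / 2 = 0.34657 per h
Dose 1 (40 mg at t=0 h): 40·exp(−0.34657·79) = 0.000 mg/L
Dose 2 (150 mg at t=12 h): 150·exp(−0.34657·67) = 0.000 mg/L
Dose 3 (300 mg at t=24 h): 300·exp(−0.34657·55) = 0.000 mg/L
Dose 4 (300 mg at t=36 h): 300·exp(−0.34657·43) = 0.000 mg/L
Dose 5 (445 mg at t=48 h): 445·exp(−0.34657·31) = 0.010 mg/L
Dose 6 (105 mg at t=60 h): 105·exp(−0.34657·19) = 0.145 mg/L
Dose 7 (40 mg at t=72 h): 40·exp(−0.34657·7) = 3.536 mg/L
C(79) = 0.000 + 0.000 + 0.000 + 0.000 + 0.010 + 0.145 + 3.536 = 3.690 mg/L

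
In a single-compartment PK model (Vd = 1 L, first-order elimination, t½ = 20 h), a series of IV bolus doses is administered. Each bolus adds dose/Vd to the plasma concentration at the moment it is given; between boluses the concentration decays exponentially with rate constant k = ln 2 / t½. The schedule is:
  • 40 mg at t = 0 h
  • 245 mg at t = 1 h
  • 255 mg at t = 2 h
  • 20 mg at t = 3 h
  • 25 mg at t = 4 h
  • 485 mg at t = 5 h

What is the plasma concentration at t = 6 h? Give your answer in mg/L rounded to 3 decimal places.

970.330 mg/L

k = ln 2 / 20 = 0.03466 per h
Dose 1 (40 mg at t=0 h): 40·exp(−0.03466·6) = 32.490 mg/L
Dose 2 (245 mg at t=1 h): 245·exp(−0.03466·5) = 206.020 mg/L
Dose 3 (255 mg at t=2 h): 255·exp(−0.03466·4) = 221.990 mg/L
Dose 4 (20 mg at t=3 h): 20·exp(−0.03466·3) = 18.025 mg/L
Dose 5 (25 mg at t=4 h): 25·exp(−0.03466·2) = 23.326 mg/L
Dose 6 (485 mg at t=5 h): 485·exp(−0.03466·1) = 468.479 mg/L
C(6) = 32.490 + 206.020 + 221.990 + 18.025 + 23.326 + 468.479 = 970.330 mg/L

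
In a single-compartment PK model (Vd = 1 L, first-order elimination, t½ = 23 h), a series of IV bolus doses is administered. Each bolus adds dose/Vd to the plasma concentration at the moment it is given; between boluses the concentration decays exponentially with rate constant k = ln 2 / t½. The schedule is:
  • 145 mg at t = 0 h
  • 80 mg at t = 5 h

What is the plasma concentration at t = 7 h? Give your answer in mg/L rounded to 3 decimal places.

k = ln 2 / 23 = 0.03014 per h
Dose 1 (145 mg at t=0 h): 145·exp(−0.03014·7) = 117.422 mg/L
Dose 2 (80 mg at t=5 h): 80·exp(−0.03014·2) = 75.321 mg/L
C(7) = 117.422 + 75.321 = 192.743 mg/L

192.743 mg/L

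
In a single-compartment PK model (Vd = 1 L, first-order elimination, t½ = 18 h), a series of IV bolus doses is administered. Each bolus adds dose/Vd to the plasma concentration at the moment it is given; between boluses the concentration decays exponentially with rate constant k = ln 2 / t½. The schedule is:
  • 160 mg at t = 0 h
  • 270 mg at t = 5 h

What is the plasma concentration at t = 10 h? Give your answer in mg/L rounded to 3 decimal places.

k = ln 2 / 18 = 0.03851 per h
Dose 1 (160 mg at t=0 h): 160·exp(−0.03851·10) = 108.863 mg/L
Dose 2 (270 mg at t=5 h): 270·exp(−0.03851·5) = 222.712 mg/L
C(10) = 108.863 + 222.712 = 331.576 mg/L

331.576 mg/L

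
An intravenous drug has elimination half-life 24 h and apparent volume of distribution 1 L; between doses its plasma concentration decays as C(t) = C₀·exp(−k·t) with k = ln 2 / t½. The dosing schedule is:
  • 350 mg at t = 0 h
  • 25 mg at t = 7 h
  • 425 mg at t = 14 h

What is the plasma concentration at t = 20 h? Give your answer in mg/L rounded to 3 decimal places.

k = ln 2 / 24 = 0.02888 per h
Dose 1 (350 mg at t=0 h): 350·exp(−0.02888·20) = 196.431 mg/L
Dose 2 (25 mg at t=7 h): 25·exp(−0.02888·13) = 17.174 mg/L
Dose 3 (425 mg at t=14 h): 425·exp(−0.02888·6) = 357.381 mg/L
C(20) = 196.431 + 17.174 + 357.381 = 570.986 mg/L

570.986 mg/L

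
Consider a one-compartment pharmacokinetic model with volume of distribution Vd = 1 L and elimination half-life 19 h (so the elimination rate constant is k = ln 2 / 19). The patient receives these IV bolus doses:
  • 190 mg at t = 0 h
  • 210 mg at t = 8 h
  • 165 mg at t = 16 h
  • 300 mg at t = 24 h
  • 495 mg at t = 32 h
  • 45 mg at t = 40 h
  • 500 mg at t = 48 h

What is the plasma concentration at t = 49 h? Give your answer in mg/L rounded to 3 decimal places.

1029.599 mg/L

k = ln 2 / 19 = 0.03648 per h
Dose 1 (190 mg at t=0 h): 190·exp(−0.03648·49) = 31.799 mg/L
Dose 2 (210 mg at t=8 h): 210·exp(−0.03648·41) = 47.057 mg/L
Dose 3 (165 mg at t=16 h): 165·exp(−0.03648·33) = 49.504 mg/L
Dose 4 (300 mg at t=24 h): 300·exp(−0.03648·25) = 120.512 mg/L
Dose 5 (495 mg at t=32 h): 495·exp(−0.03648·17) = 266.233 mg/L
Dose 6 (45 mg at t=40 h): 45·exp(−0.03648·9) = 32.406 mg/L
Dose 7 (500 mg at t=48 h): 500·exp(−0.03648·1) = 482.088 mg/L
C(49) = 31.799 + 47.057 + 49.504 + 120.512 + 266.233 + 32.406 + 482.088 = 1029.599 mg/L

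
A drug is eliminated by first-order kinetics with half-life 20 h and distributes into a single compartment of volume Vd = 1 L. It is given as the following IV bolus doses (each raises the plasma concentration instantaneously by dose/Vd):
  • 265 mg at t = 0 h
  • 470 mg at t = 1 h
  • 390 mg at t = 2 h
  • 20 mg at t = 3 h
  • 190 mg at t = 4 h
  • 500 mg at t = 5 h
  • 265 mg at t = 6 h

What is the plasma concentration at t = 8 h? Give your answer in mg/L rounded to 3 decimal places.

k = ln 2 / 20 = 0.03466 per h
Dose 1 (265 mg at t=0 h): 265·exp(−0.03466·8) = 200.832 mg/L
Dose 2 (470 mg at t=1 h): 470·exp(−0.03466·7) = 368.755 mg/L
Dose 3 (390 mg at t=2 h): 390·exp(−0.03466·6) = 316.778 mg/L
Dose 4 (20 mg at t=3 h): 20·exp(−0.03466·5) = 16.818 mg/L
Dose 5 (190 mg at t=4 h): 190·exp(−0.03466·4) = 165.405 mg/L
Dose 6 (500 mg at t=5 h): 500·exp(−0.03466·3) = 450.625 mg/L
Dose 7 (265 mg at t=6 h): 265·exp(−0.03466·2) = 247.254 mg/L
C(8) = 200.832 + 368.755 + 316.778 + 16.818 + 165.405 + 450.625 + 247.254 = 1766.467 mg/L

1766.467 mg/L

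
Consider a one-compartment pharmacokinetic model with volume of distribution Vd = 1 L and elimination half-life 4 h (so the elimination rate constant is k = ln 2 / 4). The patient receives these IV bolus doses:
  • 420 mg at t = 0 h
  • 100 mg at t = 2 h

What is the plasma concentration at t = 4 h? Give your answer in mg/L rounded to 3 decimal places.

k = ln 2 / 4 = 0.17329 per h
Dose 1 (420 mg at t=0 h): 420·exp(−0.17329·4) = 210.000 mg/L
Dose 2 (100 mg at t=2 h): 100·exp(−0.17329·2) = 70.711 mg/L
C(4) = 210.000 + 70.711 = 280.711 mg/L

280.711 mg/L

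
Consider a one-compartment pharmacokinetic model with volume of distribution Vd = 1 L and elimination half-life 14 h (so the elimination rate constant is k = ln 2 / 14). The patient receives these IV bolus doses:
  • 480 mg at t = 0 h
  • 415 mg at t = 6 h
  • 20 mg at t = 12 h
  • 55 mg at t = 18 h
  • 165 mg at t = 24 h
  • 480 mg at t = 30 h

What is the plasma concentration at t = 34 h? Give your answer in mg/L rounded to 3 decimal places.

718.876 mg/L

k = ln 2 / 14 = 0.04951 per h
Dose 1 (480 mg at t=0 h): 480·exp(−0.04951·34) = 89.160 mg/L
Dose 2 (415 mg at t=6 h): 415·exp(−0.04951·28) = 103.750 mg/L
Dose 3 (20 mg at t=12 h): 20·exp(−0.04951·22) = 6.730 mg/L
Dose 4 (55 mg at t=18 h): 55·exp(−0.04951·16) = 24.907 mg/L
Dose 5 (165 mg at t=24 h): 165·exp(−0.04951·10) = 100.569 mg/L
Dose 6 (480 mg at t=30 h): 480·exp(−0.04951·4) = 393.761 mg/L
C(34) = 89.160 + 103.750 + 6.730 + 24.907 + 100.569 + 393.761 = 718.876 mg/L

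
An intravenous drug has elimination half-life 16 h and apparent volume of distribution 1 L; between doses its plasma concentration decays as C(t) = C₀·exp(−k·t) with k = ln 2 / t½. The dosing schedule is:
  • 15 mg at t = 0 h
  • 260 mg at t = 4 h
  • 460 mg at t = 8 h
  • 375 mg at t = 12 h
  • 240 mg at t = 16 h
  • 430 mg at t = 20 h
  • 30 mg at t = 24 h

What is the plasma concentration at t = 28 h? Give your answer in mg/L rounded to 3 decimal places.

949.277 mg/L

k = ln 2 / 16 = 0.04332 per h
Dose 1 (15 mg at t=0 h): 15·exp(−0.04332·28) = 4.460 mg/L
Dose 2 (260 mg at t=4 h): 260·exp(−0.04332·24) = 91.924 mg/L
Dose 3 (460 mg at t=8 h): 460·exp(−0.04332·20) = 193.406 mg/L
Dose 4 (375 mg at t=12 h): 375·exp(−0.04332·16) = 187.500 mg/L
Dose 5 (240 mg at t=16 h): 240·exp(−0.04332·12) = 142.705 mg/L
Dose 6 (430 mg at t=20 h): 430·exp(−0.04332·8) = 304.056 mg/L
Dose 7 (30 mg at t=24 h): 30·exp(−0.04332·4) = 25.227 mg/L
C(28) = 4.460 + 91.924 + 193.406 + 187.500 + 142.705 + 304.056 + 25.227 = 949.277 mg/L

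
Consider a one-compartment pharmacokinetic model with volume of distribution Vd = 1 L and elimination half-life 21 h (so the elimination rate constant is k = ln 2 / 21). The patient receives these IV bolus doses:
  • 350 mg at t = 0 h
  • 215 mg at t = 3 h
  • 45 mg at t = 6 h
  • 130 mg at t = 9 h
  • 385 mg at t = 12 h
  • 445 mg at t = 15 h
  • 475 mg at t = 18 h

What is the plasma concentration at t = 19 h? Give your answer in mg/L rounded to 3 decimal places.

1591.598 mg/L

k = ln 2 / 21 = 0.03301 per h
Dose 1 (350 mg at t=0 h): 350·exp(−0.03301·19) = 186.942 mg/L
Dose 2 (215 mg at t=3 h): 215·exp(−0.03301·16) = 126.789 mg/L
Dose 3 (45 mg at t=6 h): 45·exp(−0.03301·13) = 29.300 mg/L
Dose 4 (130 mg at t=9 h): 130·exp(−0.03301·10) = 93.454 mg/L
Dose 5 (385 mg at t=12 h): 385·exp(−0.03301·7) = 305.575 mg/L
Dose 6 (445 mg at t=15 h): 445·exp(−0.03301·4) = 389.961 mg/L
Dose 7 (475 mg at t=18 h): 475·exp(−0.03301·1) = 459.578 mg/L
C(19) = 186.942 + 126.789 + 29.300 + 93.454 + 305.575 + 389.961 + 459.578 = 1591.598 mg/L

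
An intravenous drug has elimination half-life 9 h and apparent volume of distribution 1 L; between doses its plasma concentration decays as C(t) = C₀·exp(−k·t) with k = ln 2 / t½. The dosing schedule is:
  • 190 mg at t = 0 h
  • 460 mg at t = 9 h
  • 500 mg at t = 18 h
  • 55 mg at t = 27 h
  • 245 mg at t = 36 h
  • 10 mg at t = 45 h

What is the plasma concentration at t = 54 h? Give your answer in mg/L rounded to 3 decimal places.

k = ln 2 / 9 = 0.07702 per h
Dose 1 (190 mg at t=0 h): 190·exp(−0.07702·54) = 2.969 mg/L
Dose 2 (460 mg at t=9 h): 460·exp(−0.07702·45) = 14.375 mg/L
Dose 3 (500 mg at t=18 h): 500·exp(−0.07702·36) = 31.250 mg/L
Dose 4 (55 mg at t=27 h): 55·exp(−0.07702·27) = 6.875 mg/L
Dose 5 (245 mg at t=36 h): 245·exp(−0.07702·18) = 61.250 mg/L
Dose 6 (10 mg at t=45 h): 10·exp(−0.07702·9) = 5.000 mg/L
C(54) = 2.969 + 14.375 + 31.250 + 6.875 + 61.250 + 5.000 = 121.719 mg/L

121.719 mg/L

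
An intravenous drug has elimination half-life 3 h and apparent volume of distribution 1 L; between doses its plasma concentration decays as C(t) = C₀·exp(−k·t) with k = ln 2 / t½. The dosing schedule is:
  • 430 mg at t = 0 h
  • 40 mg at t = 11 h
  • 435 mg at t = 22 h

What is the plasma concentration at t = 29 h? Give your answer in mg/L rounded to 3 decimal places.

87.469 mg/L

k = ln 2 / 3 = 0.23105 per h
Dose 1 (430 mg at t=0 h): 430·exp(−0.23105·29) = 0.529 mg/L
Dose 2 (40 mg at t=11 h): 40·exp(−0.23105·18) = 0.625 mg/L
Dose 3 (435 mg at t=22 h): 435·exp(−0.23105·7) = 86.315 mg/L
C(29) = 0.529 + 0.625 + 86.315 = 87.469 mg/L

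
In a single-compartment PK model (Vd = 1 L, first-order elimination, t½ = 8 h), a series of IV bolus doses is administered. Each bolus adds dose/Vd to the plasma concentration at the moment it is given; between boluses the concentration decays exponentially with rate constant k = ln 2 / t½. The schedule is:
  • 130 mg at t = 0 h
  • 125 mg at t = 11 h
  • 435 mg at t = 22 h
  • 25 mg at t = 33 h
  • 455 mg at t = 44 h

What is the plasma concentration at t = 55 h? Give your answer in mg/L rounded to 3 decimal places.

k = ln 2 / 8 = 0.08664 per h
Dose 1 (130 mg at t=0 h): 130·exp(−0.08664·55) = 1.108 mg/L
Dose 2 (125 mg at t=11 h): 125·exp(−0.08664·44) = 2.762 mg/L
Dose 3 (435 mg at t=22 h): 435·exp(−0.08664·33) = 24.931 mg/L
Dose 4 (25 mg at t=33 h): 25·exp(−0.08664·22) = 3.716 mg/L
Dose 5 (455 mg at t=44 h): 455·exp(−0.08664·11) = 175.426 mg/L
C(55) = 1.108 + 2.762 + 24.931 + 3.716 + 175.426 = 207.943 mg/L

207.943 mg/L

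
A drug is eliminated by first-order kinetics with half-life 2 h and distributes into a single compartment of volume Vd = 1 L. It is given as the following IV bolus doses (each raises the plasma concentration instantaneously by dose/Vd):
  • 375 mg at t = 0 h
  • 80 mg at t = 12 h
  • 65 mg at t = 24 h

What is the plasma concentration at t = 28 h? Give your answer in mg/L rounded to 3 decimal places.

16.585 mg/L

k = ln 2 / 2 = 0.34657 per h
Dose 1 (375 mg at t=0 h): 375·exp(−0.34657·28) = 0.023 mg/L
Dose 2 (80 mg at t=12 h): 80·exp(−0.34657·16) = 0.313 mg/L
Dose 3 (65 mg at t=24 h): 65·exp(−0.34657·4) = 16.250 mg/L
C(28) = 0.023 + 0.313 + 16.250 = 16.585 mg/L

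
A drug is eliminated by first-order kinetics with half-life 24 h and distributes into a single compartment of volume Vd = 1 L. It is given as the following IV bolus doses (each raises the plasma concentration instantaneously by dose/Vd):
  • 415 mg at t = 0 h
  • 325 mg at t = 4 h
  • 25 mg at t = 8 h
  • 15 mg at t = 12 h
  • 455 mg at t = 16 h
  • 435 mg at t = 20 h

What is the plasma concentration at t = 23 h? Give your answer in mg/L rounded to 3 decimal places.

1199.065 mg/L

k = ln 2 / 24 = 0.02888 per h
Dose 1 (415 mg at t=0 h): 415·exp(−0.02888·23) = 213.580 mg/L
Dose 2 (325 mg at t=4 h): 325·exp(−0.02888·19) = 187.745 mg/L
Dose 3 (25 mg at t=8 h): 25·exp(−0.02888·15) = 16.210 mg/L
Dose 4 (15 mg at t=12 h): 15·exp(−0.02888·11) = 10.917 mg/L
Dose 5 (455 mg at t=16 h): 455·exp(−0.02888·7) = 371.716 mg/L
Dose 6 (435 mg at t=20 h): 435·exp(−0.02888·3) = 398.897 mg/L
C(23) = 213.580 + 187.745 + 16.210 + 10.917 + 371.716 + 398.897 = 1199.065 mg/L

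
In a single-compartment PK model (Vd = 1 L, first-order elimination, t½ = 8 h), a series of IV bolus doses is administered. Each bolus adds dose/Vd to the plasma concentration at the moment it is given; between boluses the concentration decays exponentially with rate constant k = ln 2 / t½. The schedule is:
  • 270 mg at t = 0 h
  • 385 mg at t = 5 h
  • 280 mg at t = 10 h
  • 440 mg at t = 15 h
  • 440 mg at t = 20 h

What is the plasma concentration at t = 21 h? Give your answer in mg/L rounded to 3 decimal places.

913.080 mg/L

k = ln 2 / 8 = 0.08664 per h
Dose 1 (270 mg at t=0 h): 270·exp(−0.08664·21) = 43.768 mg/L
Dose 2 (385 mg at t=5 h): 385·exp(−0.08664·16) = 96.250 mg/L
Dose 3 (280 mg at t=10 h): 280·exp(−0.08664·11) = 107.955 mg/L
Dose 4 (440 mg at t=15 h): 440·exp(−0.08664·6) = 261.626 mg/L
Dose 5 (440 mg at t=20 h): 440·exp(−0.08664·1) = 403.482 mg/L
C(21) = 43.768 + 96.250 + 107.955 + 261.626 + 403.482 = 913.080 mg/L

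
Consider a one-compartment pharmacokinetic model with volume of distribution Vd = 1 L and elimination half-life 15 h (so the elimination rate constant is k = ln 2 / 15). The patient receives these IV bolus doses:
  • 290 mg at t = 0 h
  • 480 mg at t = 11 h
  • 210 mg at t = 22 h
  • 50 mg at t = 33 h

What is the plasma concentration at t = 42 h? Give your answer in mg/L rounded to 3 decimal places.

272.548 mg/L

k = ln 2 / 15 = 0.04621 per h
Dose 1 (290 mg at t=0 h): 290·exp(−0.04621·42) = 41.640 mg/L
Dose 2 (480 mg at t=11 h): 480·exp(−0.04621·31) = 114.581 mg/L
Dose 3 (210 mg at t=22 h): 210·exp(−0.04621·20) = 83.339 mg/L
Dose 4 (50 mg at t=33 h): 50·exp(−0.04621·9) = 32.988 mg/L
C(42) = 41.640 + 114.581 + 83.339 + 32.988 = 272.548 mg/L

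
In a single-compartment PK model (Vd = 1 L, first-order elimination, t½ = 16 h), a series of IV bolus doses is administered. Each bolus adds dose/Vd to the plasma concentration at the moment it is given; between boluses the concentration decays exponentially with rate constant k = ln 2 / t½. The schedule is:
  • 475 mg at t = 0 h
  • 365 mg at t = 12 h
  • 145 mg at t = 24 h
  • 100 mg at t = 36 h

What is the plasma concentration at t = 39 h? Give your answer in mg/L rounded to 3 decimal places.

k = ln 2 / 16 = 0.04332 per h
Dose 1 (475 mg at t=0 h): 475·exp(−0.04332·39) = 87.687 mg/L
Dose 2 (365 mg at t=12 h): 365·exp(−0.04332·27) = 113.320 mg/L
Dose 3 (145 mg at t=24 h): 145·exp(−0.04332·15) = 75.710 mg/L
Dose 4 (100 mg at t=36 h): 100·exp(−0.04332·3) = 87.813 mg/L
C(39) = 87.687 + 113.320 + 75.710 + 87.813 = 364.529 mg/L

364.529 mg/L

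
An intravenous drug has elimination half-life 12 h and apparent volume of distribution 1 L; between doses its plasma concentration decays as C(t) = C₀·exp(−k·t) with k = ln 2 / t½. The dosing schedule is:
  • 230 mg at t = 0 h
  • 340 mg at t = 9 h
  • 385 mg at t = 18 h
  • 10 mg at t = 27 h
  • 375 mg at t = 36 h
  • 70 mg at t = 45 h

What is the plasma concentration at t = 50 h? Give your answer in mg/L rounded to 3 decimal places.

k = ln 2 / 12 = 0.05776 per h
Dose 1 (230 mg at t=0 h): 230·exp(−0.05776·50) = 12.807 mg/L
Dose 2 (340 mg at t=9 h): 340·exp(−0.05776·41) = 31.839 mg/L
Dose 3 (385 mg at t=18 h): 385·exp(−0.05776·32) = 60.634 mg/L
Dose 4 (10 mg at t=27 h): 10·exp(−0.05776·23) = 2.649 mg/L
Dose 5 (375 mg at t=36 h): 375·exp(−0.05776·14) = 167.044 mg/L
Dose 6 (70 mg at t=45 h): 70·exp(−0.05776·5) = 52.441 mg/L
C(50) = 12.807 + 31.839 + 60.634 + 2.649 + 167.044 + 52.441 = 327.412 mg/L

327.412 mg/L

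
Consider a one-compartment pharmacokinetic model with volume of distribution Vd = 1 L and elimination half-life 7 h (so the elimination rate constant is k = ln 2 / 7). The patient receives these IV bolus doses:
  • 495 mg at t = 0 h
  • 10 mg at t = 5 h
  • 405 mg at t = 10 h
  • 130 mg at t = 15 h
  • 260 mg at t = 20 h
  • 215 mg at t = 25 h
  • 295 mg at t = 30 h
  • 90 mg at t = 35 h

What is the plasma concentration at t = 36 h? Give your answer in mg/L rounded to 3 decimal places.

431.613 mg/L

k = ln 2 / 7 = 0.09902 per h
Dose 1 (495 mg at t=0 h): 495·exp(−0.09902·36) = 14.010 mg/L
Dose 2 (10 mg at t=5 h): 10·exp(−0.09902·31) = 0.464 mg/L
Dose 3 (405 mg at t=10 h): 405·exp(−0.09902·26) = 30.856 mg/L
Dose 4 (130 mg at t=15 h): 130·exp(−0.09902·21) = 16.250 mg/L
Dose 5 (260 mg at t=20 h): 260·exp(−0.09902·16) = 53.322 mg/L
Dose 6 (215 mg at t=25 h): 215·exp(−0.09902·11) = 72.342 mg/L
Dose 7 (295 mg at t=30 h): 295·exp(−0.09902·6) = 162.853 mg/L
Dose 8 (90 mg at t=35 h): 90·exp(−0.09902·1) = 81.515 mg/L
C(36) = 14.010 + 0.464 + 30.856 + 16.250 + 53.322 + 72.342 + 162.853 + 81.515 = 431.613 mg/L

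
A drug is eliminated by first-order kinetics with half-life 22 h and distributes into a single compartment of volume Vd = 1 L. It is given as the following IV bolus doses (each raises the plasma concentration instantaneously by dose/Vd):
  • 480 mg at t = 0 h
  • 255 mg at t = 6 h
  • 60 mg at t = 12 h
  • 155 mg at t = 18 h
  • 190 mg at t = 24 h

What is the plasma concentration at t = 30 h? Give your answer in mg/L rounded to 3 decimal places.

603.747 mg/L

k = ln 2 / 22 = 0.03151 per h
Dose 1 (480 mg at t=0 h): 480·exp(−0.03151·30) = 186.529 mg/L
Dose 2 (255 mg at t=6 h): 255·exp(−0.03151·24) = 119.714 mg/L
Dose 3 (60 mg at t=12 h): 60·exp(−0.03151·18) = 34.029 mg/L
Dose 4 (155 mg at t=18 h): 155·exp(−0.03151·12) = 106.202 mg/L
Dose 5 (190 mg at t=24 h): 190·exp(−0.03151·6) = 157.273 mg/L
C(30) = 186.529 + 119.714 + 34.029 + 106.202 + 157.273 = 603.747 mg/L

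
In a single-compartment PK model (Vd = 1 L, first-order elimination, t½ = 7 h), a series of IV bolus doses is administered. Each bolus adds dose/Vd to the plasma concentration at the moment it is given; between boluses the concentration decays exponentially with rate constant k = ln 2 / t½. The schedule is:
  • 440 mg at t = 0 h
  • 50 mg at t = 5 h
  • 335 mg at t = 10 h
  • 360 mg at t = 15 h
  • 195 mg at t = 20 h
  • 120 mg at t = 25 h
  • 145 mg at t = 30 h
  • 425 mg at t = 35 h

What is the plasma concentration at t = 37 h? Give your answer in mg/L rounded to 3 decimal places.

k = ln 2 / 7 = 0.09902 per h
Dose 1 (440 mg at t=0 h): 440·exp(−0.09902·37) = 11.280 mg/L
Dose 2 (50 mg at t=5 h): 50·exp(−0.09902·32) = 2.103 mg/L
Dose 3 (335 mg at t=10 h): 335·exp(−0.09902·27) = 23.117 mg/L
Dose 4 (360 mg at t=15 h): 360·exp(−0.09902·22) = 40.758 mg/L
Dose 5 (195 mg at t=20 h): 195·exp(−0.09902·17) = 36.221 mg/L
Dose 6 (120 mg at t=25 h): 120·exp(−0.09902·12) = 36.570 mg/L
Dose 7 (145 mg at t=30 h): 145·exp(−0.09902·7) = 72.500 mg/L
Dose 8 (425 mg at t=35 h): 425·exp(−0.09902·2) = 348.643 mg/L
C(37) = 11.280 + 2.103 + 23.117 + 40.758 + 36.221 + 36.570 + 72.500 + 348.643 = 571.191 mg/L

571.191 mg/L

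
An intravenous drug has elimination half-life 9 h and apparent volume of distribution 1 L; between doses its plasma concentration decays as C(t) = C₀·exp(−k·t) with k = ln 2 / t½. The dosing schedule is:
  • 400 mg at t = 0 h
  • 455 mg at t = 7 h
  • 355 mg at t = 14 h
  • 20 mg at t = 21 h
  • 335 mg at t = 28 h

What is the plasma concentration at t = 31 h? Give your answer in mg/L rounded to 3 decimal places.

479.405 mg/L

k = ln 2 / 9 = 0.07702 per h
Dose 1 (400 mg at t=0 h): 400·exp(−0.07702·31) = 36.743 mg/L
Dose 2 (455 mg at t=7 h): 455·exp(−0.07702·24) = 71.658 mg/L
Dose 3 (355 mg at t=14 h): 355·exp(−0.07702·17) = 95.855 mg/L
Dose 4 (20 mg at t=21 h): 20·exp(−0.07702·10) = 9.259 mg/L
Dose 5 (335 mg at t=28 h): 335·exp(−0.07702·3) = 265.890 mg/L
C(31) = 36.743 + 71.658 + 95.855 + 9.259 + 265.890 = 479.405 mg/L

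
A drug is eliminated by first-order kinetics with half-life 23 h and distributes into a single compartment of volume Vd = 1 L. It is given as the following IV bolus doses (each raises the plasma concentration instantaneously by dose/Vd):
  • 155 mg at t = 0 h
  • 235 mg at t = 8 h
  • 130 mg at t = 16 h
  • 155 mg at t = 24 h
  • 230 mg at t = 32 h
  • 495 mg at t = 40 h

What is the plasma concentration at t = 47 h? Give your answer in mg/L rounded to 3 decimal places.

785.931 mg/L

k = ln 2 / 23 = 0.03014 per h
Dose 1 (155 mg at t=0 h): 155·exp(−0.03014·47) = 37.600 mg/L
Dose 2 (235 mg at t=8 h): 235·exp(−0.03014·39) = 72.548 mg/L
Dose 3 (130 mg at t=16 h): 130·exp(−0.03014·31) = 51.075 mg/L
Dose 4 (155 mg at t=24 h): 155·exp(−0.03014·23) = 77.500 mg/L
Dose 5 (230 mg at t=32 h): 230·exp(−0.03014·15) = 146.354 mg/L
Dose 6 (495 mg at t=40 h): 495·exp(−0.03014·7) = 400.855 mg/L
C(47) = 37.600 + 72.548 + 51.075 + 77.500 + 146.354 + 400.855 = 785.931 mg/L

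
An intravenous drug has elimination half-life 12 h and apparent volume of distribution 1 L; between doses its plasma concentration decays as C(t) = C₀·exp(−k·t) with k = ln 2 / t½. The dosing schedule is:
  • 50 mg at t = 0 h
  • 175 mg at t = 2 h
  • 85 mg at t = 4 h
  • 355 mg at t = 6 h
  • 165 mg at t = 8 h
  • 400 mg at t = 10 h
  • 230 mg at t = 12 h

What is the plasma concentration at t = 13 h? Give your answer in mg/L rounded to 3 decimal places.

k = ln 2 / 12 = 0.05776 per h
Dose 1 (50 mg at t=0 h): 50·exp(−0.05776·13) = 23.597 mg/L
Dose 2 (175 mg at t=2 h): 175·exp(−0.05776·11) = 92.703 mg/L
Dose 3 (85 mg at t=4 h): 85·exp(−0.05776·9) = 50.541 mg/L
Dose 4 (355 mg at t=6 h): 355·exp(−0.05776·7) = 236.934 mg/L
Dose 5 (165 mg at t=8 h): 165·exp(−0.05776·5) = 123.610 mg/L
Dose 6 (400 mg at t=10 h): 400·exp(−0.05776·3) = 336.359 mg/L
Dose 7 (230 mg at t=12 h): 230·exp(−0.05776·1) = 217.091 mg/L
C(13) = 23.597 + 92.703 + 50.541 + 236.934 + 123.610 + 336.359 + 217.091 = 1080.835 mg/L

1080.835 mg/L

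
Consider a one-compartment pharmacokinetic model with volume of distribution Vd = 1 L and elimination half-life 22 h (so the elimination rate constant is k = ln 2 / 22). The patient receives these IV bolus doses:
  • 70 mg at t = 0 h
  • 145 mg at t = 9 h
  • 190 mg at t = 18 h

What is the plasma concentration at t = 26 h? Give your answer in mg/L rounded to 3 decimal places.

k = ln 2 / 22 = 0.03151 per h
Dose 1 (70 mg at t=0 h): 70·exp(−0.03151·26) = 30.856 mg/L
Dose 2 (145 mg at t=9 h): 145·exp(−0.03151·17) = 84.870 mg/L
Dose 3 (190 mg at t=18 h): 190·exp(−0.03151·8) = 147.669 mg/L
C(26) = 30.856 + 84.870 + 147.669 = 263.394 mg/L

263.394 mg/L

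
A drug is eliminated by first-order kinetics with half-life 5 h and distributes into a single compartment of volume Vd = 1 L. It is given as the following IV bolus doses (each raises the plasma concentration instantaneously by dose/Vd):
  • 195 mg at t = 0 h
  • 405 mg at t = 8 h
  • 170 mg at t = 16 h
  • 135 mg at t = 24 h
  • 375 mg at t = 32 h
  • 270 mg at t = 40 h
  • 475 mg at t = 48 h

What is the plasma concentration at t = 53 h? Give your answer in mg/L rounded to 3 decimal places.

306.783 mg/L

k = ln 2 / 5 = 0.13863 per h
Dose 1 (195 mg at t=0 h): 195·exp(−0.13863·53) = 0.126 mg/L
Dose 2 (405 mg at t=8 h): 405·exp(−0.13863·45) = 0.791 mg/L
Dose 3 (170 mg at t=16 h): 170·exp(−0.13863·37) = 1.007 mg/L
Dose 4 (135 mg at t=24 h): 135·exp(−0.13863·29) = 2.423 mg/L
Dose 5 (375 mg at t=32 h): 375·exp(−0.13863·21) = 20.404 mg/L
Dose 6 (270 mg at t=40 h): 270·exp(−0.13863·13) = 44.533 mg/L
Dose 7 (475 mg at t=48 h): 475·exp(−0.13863·5) = 237.500 mg/L
C(53) = 0.126 + 0.791 + 1.007 + 2.423 + 20.404 + 44.533 + 237.500 = 306.783 mg/L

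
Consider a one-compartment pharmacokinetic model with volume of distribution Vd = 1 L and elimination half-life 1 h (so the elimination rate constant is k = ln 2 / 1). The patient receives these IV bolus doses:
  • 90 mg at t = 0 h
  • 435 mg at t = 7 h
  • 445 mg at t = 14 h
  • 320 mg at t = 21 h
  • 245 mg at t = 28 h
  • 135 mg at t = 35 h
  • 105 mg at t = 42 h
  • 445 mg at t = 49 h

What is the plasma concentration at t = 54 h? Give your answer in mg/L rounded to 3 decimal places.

k = ln 2 / 1 = 0.69315 per h
Dose 1 (90 mg at t=0 h): 90·exp(−0.69315·54) = 0.000 mg/L
Dose 2 (435 mg at t=7 h): 435·exp(−0.69315·47) = 0.000 mg/L
Dose 3 (445 mg at t=14 h): 445·exp(−0.69315·40) = 0.000 mg/L
Dose 4 (320 mg at t=21 h): 320·exp(−0.69315·33) = 0.000 mg/L
Dose 5 (245 mg at t=28 h): 245·exp(−0.69315·26) = 0.000 mg/L
Dose 6 (135 mg at t=35 h): 135·exp(−0.69315·19) = 0.000 mg/L
Dose 7 (105 mg at t=42 h): 105·exp(−0.69315·12) = 0.026 mg/L
Dose 8 (445 mg at t=49 h): 445·exp(−0.69315·5) = 13.906 mg/L
C(54) = 0.000 + 0.000 + 0.000 + 0.000 + 0.000 + 0.000 + 0.026 + 13.906 = 13.932 mg/L

13.932 mg/L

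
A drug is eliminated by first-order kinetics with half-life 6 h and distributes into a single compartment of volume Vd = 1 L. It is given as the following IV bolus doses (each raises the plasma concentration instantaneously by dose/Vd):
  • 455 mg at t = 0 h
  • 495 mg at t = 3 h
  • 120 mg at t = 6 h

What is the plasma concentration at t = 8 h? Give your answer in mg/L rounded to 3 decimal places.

k = ln 2 / 6 = 0.11552 per h
Dose 1 (455 mg at t=0 h): 455·exp(−0.11552·8) = 180.567 mg/L
Dose 2 (495 mg at t=3 h): 495·exp(−0.11552·5) = 277.809 mg/L
Dose 3 (120 mg at t=6 h): 120·exp(−0.11552·2) = 95.244 mg/L
C(8) = 180.567 + 277.809 + 95.244 = 553.620 mg/L

553.620 mg/L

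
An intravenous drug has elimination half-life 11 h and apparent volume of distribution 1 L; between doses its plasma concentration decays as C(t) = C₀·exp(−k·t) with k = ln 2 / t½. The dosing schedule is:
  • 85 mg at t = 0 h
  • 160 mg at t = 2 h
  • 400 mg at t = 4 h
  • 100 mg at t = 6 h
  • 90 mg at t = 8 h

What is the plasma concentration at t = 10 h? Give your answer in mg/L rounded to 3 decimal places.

573.045 mg/L

k = ln 2 / 11 = 0.06301 per h
Dose 1 (85 mg at t=0 h): 85·exp(−0.06301·10) = 45.264 mg/L
Dose 2 (160 mg at t=2 h): 160·exp(−0.06301·8) = 96.647 mg/L
Dose 3 (400 mg at t=4 h): 400·exp(−0.06301·6) = 274.070 mg/L
Dose 4 (100 mg at t=6 h): 100·exp(−0.06301·4) = 77.720 mg/L
Dose 5 (90 mg at t=8 h): 90·exp(−0.06301·2) = 79.343 mg/L
C(10) = 45.264 + 96.647 + 274.070 + 77.720 + 79.343 = 573.045 mg/L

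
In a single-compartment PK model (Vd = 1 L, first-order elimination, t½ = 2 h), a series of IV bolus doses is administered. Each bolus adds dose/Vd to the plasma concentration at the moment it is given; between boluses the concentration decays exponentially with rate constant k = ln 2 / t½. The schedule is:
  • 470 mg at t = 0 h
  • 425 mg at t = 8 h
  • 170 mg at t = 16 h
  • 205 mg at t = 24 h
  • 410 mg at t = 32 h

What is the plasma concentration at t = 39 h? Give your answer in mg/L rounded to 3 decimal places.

37.440 mg/L

k = ln 2 / 2 = 0.34657 per h
Dose 1 (470 mg at t=0 h): 470·exp(−0.34657·39) = 0.001 mg/L
Dose 2 (425 mg at t=8 h): 425·exp(−0.34657·31) = 0.009 mg/L
Dose 3 (170 mg at t=16 h): 170·exp(−0.34657·23) = 0.059 mg/L
Dose 4 (205 mg at t=24 h): 205·exp(−0.34657·15) = 1.132 mg/L
Dose 5 (410 mg at t=32 h): 410·exp(−0.34657·7) = 36.239 mg/L
C(39) = 0.001 + 0.009 + 0.059 + 1.132 + 36.239 = 37.440 mg/L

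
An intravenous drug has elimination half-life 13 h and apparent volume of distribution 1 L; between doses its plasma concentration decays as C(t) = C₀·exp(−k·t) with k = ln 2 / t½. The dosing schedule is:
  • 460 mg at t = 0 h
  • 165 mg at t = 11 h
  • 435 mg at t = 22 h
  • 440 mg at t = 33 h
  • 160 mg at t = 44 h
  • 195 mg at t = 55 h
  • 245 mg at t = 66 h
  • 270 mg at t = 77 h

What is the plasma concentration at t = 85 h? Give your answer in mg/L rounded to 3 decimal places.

k = ln 2 / 13 = 0.05332 per h
Dose 1 (460 mg at t=0 h): 460·exp(−0.05332·85) = 4.949 mg/L
Dose 2 (165 mg at t=11 h): 165·exp(−0.05332·74) = 3.191 mg/L
Dose 3 (435 mg at t=22 h): 435·exp(−0.05332·63) = 15.123 mg/L
Dose 4 (440 mg at t=33 h): 440·exp(−0.05332·52) = 27.500 mg/L
Dose 5 (160 mg at t=44 h): 160·exp(−0.05332·41) = 17.977 mg/L
Dose 6 (195 mg at t=55 h): 195·exp(−0.05332·30) = 39.387 mg/L
Dose 7 (245 mg at t=66 h): 245·exp(−0.05332·19) = 88.961 mg/L
Dose 8 (270 mg at t=77 h): 270·exp(−0.05332·8) = 176.244 mg/L
C(85) = 4.949 + 3.191 + 15.123 + 27.500 + 17.977 + 39.387 + 88.961 + 176.244 = 373.332 mg/L

373.332 mg/L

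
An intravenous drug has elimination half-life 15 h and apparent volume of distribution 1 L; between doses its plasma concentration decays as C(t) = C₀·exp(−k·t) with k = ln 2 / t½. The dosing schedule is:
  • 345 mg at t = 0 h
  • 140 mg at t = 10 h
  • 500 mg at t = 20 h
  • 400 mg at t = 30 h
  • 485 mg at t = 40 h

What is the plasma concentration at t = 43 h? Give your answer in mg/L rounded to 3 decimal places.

892.091 mg/L

k = ln 2 / 15 = 0.04621 per h
Dose 1 (345 mg at t=0 h): 345·exp(−0.04621·43) = 47.301 mg/L
Dose 2 (140 mg at t=10 h): 140·exp(−0.04621·33) = 30.469 mg/L
Dose 3 (500 mg at t=20 h): 500·exp(−0.04621·23) = 172.739 mg/L
Dose 4 (400 mg at t=30 h): 400·exp(−0.04621·13) = 219.365 mg/L
Dose 5 (485 mg at t=40 h): 485·exp(−0.04621·3) = 422.217 mg/L
C(43) = 47.301 + 30.469 + 172.739 + 219.365 + 422.217 = 892.091 mg/L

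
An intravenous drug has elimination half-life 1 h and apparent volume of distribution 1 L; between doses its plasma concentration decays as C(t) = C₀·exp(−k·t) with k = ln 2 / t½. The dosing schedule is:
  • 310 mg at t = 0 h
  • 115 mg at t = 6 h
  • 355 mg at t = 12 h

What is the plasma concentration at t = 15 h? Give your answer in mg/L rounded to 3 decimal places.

k = ln 2 / 1 = 0.69315 per h
Dose 1 (310 mg at t=0 h): 310·exp(−0.69315·15) = 0.009 mg/L
Dose 2 (115 mg at t=6 h): 115·exp(−0.69315·9) = 0.225 mg/L
Dose 3 (355 mg at t=12 h): 355·exp(−0.69315·3) = 44.375 mg/L
C(15) = 0.009 + 0.225 + 44.375 = 44.609 mg/L

44.609 mg/L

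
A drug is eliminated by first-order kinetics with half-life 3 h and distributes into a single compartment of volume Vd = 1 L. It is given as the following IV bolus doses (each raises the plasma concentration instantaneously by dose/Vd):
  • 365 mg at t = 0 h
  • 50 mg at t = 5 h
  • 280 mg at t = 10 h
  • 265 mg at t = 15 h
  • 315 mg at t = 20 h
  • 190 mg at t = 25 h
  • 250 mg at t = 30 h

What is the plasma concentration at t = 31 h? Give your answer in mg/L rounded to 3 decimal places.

k = ln 2 / 3 = 0.23105 per h
Dose 1 (365 mg at t=0 h): 365·exp(−0.23105·31) = 0.283 mg/L
Dose 2 (50 mg at t=5 h): 50·exp(−0.23105·26) = 0.123 mg/L
Dose 3 (280 mg at t=10 h): 280·exp(−0.23105·21) = 2.188 mg/L
Dose 4 (265 mg at t=15 h): 265·exp(−0.23105·16) = 6.573 mg/L
Dose 5 (315 mg at t=20 h): 315·exp(−0.23105·11) = 24.805 mg/L
Dose 6 (190 mg at t=25 h): 190·exp(−0.23105·6) = 47.500 mg/L
Dose 7 (250 mg at t=30 h): 250·exp(−0.23105·1) = 198.425 mg/L
C(31) = 0.283 + 0.123 + 2.188 + 6.573 + 24.805 + 47.500 + 198.425 = 279.896 mg/L

279.896 mg/L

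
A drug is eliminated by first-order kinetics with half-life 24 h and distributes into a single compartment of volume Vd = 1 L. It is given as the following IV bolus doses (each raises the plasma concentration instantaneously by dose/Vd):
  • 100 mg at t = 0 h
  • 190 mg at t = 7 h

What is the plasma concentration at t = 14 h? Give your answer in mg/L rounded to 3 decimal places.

221.964 mg/L

k = ln 2 / 24 = 0.02888 per h
Dose 1 (100 mg at t=0 h): 100·exp(−0.02888·14) = 66.742 mg/L
Dose 2 (190 mg at t=7 h): 190·exp(−0.02888·7) = 155.222 mg/L
C(14) = 66.742 + 155.222 = 221.964 mg/L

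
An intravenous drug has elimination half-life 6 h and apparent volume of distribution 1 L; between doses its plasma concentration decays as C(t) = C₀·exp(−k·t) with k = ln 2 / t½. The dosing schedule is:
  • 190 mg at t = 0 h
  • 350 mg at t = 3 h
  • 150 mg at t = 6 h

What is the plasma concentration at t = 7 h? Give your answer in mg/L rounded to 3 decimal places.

438.756 mg/L

k = ln 2 / 6 = 0.11552 per h
Dose 1 (190 mg at t=0 h): 190·exp(−0.11552·7) = 84.635 mg/L
Dose 2 (350 mg at t=3 h): 350·exp(−0.11552·4) = 220.486 mg/L
Dose 3 (150 mg at t=6 h): 150·exp(−0.11552·1) = 133.635 mg/L
C(7) = 84.635 + 220.486 + 133.635 = 438.756 mg/L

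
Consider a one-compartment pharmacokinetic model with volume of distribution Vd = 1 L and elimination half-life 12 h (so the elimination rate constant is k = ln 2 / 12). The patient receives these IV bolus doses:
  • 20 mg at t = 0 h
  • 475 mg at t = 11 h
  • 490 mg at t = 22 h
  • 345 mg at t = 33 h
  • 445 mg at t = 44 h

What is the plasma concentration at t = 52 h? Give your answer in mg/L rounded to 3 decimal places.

k = ln 2 / 12 = 0.05776 per h
Dose 1 (20 mg at t=0 h): 20·exp(−0.05776·52) = 0.992 mg/L
Dose 2 (475 mg at t=11 h): 475·exp(−0.05776·41) = 44.481 mg/L
Dose 3 (490 mg at t=22 h): 490·exp(−0.05776·30) = 86.621 mg/L
Dose 4 (345 mg at t=33 h): 345·exp(−0.05776·19) = 115.130 mg/L
Dose 5 (445 mg at t=44 h): 445·exp(−0.05776·8) = 280.332 mg/L
C(52) = 0.992 + 44.481 + 86.621 + 115.130 + 280.332 = 527.556 mg/L

527.556 mg/L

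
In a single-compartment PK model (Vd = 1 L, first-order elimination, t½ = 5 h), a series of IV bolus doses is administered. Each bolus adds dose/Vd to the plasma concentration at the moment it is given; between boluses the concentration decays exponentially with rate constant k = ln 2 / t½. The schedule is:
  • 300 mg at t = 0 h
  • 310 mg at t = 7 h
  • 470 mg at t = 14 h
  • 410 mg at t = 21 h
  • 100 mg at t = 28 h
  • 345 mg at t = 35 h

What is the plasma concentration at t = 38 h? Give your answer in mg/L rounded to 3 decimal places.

k = ln 2 / 5 = 0.13863 per h
Dose 1 (300 mg at t=0 h): 300·exp(−0.13863·38) = 1.546 mg/L
Dose 2 (310 mg at t=7 h): 310·exp(−0.13863·31) = 4.217 mg/L
Dose 3 (470 mg at t=14 h): 470·exp(−0.13863·24) = 16.872 mg/L
Dose 4 (410 mg at t=21 h): 410·exp(−0.13863·17) = 38.840 mg/L
Dose 5 (100 mg at t=28 h): 100·exp(−0.13863·10) = 25.000 mg/L
Dose 6 (345 mg at t=35 h): 345·exp(−0.13863·3) = 227.615 mg/L
C(38) = 1.546 + 4.217 + 16.872 + 38.840 + 25.000 + 227.615 = 314.090 mg/L

314.090 mg/L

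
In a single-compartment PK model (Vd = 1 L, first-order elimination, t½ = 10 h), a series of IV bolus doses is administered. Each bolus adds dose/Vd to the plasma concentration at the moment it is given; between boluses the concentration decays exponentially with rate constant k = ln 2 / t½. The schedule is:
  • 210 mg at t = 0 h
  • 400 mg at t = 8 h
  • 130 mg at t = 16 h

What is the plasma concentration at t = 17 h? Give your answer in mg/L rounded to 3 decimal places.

k = ln 2 / 10 = 0.06931 per h
Dose 1 (210 mg at t=0 h): 210·exp(−0.06931·17) = 64.635 mg/L
Dose 2 (400 mg at t=8 h): 400·exp(−0.06931·9) = 214.355 mg/L
Dose 3 (130 mg at t=16 h): 130·exp(−0.06931·1) = 121.294 mg/L
C(17) = 64.635 + 214.355 + 121.294 = 400.284 mg/L

400.284 mg/L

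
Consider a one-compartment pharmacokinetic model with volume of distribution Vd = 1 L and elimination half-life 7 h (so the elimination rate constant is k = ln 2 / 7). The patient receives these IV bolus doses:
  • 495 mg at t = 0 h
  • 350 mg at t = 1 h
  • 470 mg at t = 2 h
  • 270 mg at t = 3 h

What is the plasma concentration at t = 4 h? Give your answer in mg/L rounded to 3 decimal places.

1223.262 mg/L

k = ln 2 / 7 = 0.09902 per h
Dose 1 (495 mg at t=0 h): 495·exp(−0.09902·4) = 333.110 mg/L
Dose 2 (350 mg at t=1 h): 350·exp(−0.09902·3) = 260.049 mg/L
Dose 3 (470 mg at t=2 h): 470·exp(−0.09902·2) = 385.558 mg/L
Dose 4 (270 mg at t=3 h): 270·exp(−0.09902·1) = 244.545 mg/L
C(4) = 333.110 + 260.049 + 385.558 + 244.545 = 1223.262 mg/L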